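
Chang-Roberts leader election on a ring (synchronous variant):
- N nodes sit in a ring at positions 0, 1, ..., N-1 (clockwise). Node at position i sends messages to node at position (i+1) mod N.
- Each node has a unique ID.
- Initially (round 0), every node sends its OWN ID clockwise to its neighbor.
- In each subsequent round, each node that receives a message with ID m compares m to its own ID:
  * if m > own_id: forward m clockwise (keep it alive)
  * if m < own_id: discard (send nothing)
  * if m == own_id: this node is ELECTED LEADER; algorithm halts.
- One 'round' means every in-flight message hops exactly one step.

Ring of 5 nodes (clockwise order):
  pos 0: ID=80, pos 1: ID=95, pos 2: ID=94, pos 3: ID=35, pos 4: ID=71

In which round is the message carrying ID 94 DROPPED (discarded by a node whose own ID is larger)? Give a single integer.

Round 1: pos1(id95) recv 80: drop; pos2(id94) recv 95: fwd; pos3(id35) recv 94: fwd; pos4(id71) recv 35: drop; pos0(id80) recv 71: drop
Round 2: pos3(id35) recv 95: fwd; pos4(id71) recv 94: fwd
Round 3: pos4(id71) recv 95: fwd; pos0(id80) recv 94: fwd
Round 4: pos0(id80) recv 95: fwd; pos1(id95) recv 94: drop
Round 5: pos1(id95) recv 95: ELECTED
Message ID 94 originates at pos 2; dropped at pos 1 in round 4

Answer: 4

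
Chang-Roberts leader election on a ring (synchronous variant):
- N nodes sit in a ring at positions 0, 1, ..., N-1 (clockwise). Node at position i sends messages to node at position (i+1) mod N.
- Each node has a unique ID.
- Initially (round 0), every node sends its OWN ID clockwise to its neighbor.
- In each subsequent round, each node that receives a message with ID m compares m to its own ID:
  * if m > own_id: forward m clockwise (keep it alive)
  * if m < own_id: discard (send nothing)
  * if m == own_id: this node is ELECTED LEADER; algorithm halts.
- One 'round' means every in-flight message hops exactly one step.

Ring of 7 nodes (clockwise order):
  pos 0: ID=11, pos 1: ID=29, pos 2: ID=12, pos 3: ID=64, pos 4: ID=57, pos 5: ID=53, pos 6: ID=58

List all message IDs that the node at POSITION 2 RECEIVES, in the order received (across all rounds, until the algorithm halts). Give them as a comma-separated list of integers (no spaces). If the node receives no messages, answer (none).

Round 1: pos1(id29) recv 11: drop; pos2(id12) recv 29: fwd; pos3(id64) recv 12: drop; pos4(id57) recv 64: fwd; pos5(id53) recv 57: fwd; pos6(id58) recv 53: drop; pos0(id11) recv 58: fwd
Round 2: pos3(id64) recv 29: drop; pos5(id53) recv 64: fwd; pos6(id58) recv 57: drop; pos1(id29) recv 58: fwd
Round 3: pos6(id58) recv 64: fwd; pos2(id12) recv 58: fwd
Round 4: pos0(id11) recv 64: fwd; pos3(id64) recv 58: drop
Round 5: pos1(id29) recv 64: fwd
Round 6: pos2(id12) recv 64: fwd
Round 7: pos3(id64) recv 64: ELECTED

Answer: 29,58,64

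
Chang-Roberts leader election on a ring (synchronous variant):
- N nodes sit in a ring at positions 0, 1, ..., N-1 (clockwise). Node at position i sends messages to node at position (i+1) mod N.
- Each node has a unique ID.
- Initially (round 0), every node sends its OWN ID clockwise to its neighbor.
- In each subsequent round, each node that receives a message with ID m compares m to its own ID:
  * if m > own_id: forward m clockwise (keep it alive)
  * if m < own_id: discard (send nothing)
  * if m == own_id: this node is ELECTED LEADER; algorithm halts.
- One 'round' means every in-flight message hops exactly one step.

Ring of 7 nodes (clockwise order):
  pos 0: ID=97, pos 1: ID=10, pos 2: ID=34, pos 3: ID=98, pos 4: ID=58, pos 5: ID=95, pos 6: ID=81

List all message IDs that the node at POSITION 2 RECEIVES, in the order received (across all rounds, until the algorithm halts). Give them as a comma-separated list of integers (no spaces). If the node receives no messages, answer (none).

Answer: 10,97,98

Derivation:
Round 1: pos1(id10) recv 97: fwd; pos2(id34) recv 10: drop; pos3(id98) recv 34: drop; pos4(id58) recv 98: fwd; pos5(id95) recv 58: drop; pos6(id81) recv 95: fwd; pos0(id97) recv 81: drop
Round 2: pos2(id34) recv 97: fwd; pos5(id95) recv 98: fwd; pos0(id97) recv 95: drop
Round 3: pos3(id98) recv 97: drop; pos6(id81) recv 98: fwd
Round 4: pos0(id97) recv 98: fwd
Round 5: pos1(id10) recv 98: fwd
Round 6: pos2(id34) recv 98: fwd
Round 7: pos3(id98) recv 98: ELECTED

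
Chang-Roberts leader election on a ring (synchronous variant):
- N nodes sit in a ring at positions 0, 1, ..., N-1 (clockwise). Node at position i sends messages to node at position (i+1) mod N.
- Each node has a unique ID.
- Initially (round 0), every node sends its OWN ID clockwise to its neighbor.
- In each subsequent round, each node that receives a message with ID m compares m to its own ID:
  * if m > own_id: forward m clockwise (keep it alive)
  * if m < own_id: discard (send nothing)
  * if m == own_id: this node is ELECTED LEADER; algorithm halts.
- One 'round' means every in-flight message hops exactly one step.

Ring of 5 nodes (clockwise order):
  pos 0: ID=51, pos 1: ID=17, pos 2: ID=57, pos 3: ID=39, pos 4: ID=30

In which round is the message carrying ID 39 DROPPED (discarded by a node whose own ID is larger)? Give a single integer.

Answer: 2

Derivation:
Round 1: pos1(id17) recv 51: fwd; pos2(id57) recv 17: drop; pos3(id39) recv 57: fwd; pos4(id30) recv 39: fwd; pos0(id51) recv 30: drop
Round 2: pos2(id57) recv 51: drop; pos4(id30) recv 57: fwd; pos0(id51) recv 39: drop
Round 3: pos0(id51) recv 57: fwd
Round 4: pos1(id17) recv 57: fwd
Round 5: pos2(id57) recv 57: ELECTED
Message ID 39 originates at pos 3; dropped at pos 0 in round 2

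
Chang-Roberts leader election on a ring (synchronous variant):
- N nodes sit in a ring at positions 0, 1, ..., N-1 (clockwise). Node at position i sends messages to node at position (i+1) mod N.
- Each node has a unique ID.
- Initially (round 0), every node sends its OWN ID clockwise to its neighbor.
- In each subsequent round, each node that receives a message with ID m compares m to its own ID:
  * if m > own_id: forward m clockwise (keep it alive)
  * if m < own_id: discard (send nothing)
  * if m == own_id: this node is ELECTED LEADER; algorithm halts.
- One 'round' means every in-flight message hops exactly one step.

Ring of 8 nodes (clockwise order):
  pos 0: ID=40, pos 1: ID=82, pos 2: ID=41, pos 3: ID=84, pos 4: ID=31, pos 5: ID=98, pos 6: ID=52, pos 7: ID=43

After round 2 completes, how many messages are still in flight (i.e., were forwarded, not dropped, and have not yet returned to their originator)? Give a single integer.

Round 1: pos1(id82) recv 40: drop; pos2(id41) recv 82: fwd; pos3(id84) recv 41: drop; pos4(id31) recv 84: fwd; pos5(id98) recv 31: drop; pos6(id52) recv 98: fwd; pos7(id43) recv 52: fwd; pos0(id40) recv 43: fwd
Round 2: pos3(id84) recv 82: drop; pos5(id98) recv 84: drop; pos7(id43) recv 98: fwd; pos0(id40) recv 52: fwd; pos1(id82) recv 43: drop
After round 2: 2 messages still in flight

Answer: 2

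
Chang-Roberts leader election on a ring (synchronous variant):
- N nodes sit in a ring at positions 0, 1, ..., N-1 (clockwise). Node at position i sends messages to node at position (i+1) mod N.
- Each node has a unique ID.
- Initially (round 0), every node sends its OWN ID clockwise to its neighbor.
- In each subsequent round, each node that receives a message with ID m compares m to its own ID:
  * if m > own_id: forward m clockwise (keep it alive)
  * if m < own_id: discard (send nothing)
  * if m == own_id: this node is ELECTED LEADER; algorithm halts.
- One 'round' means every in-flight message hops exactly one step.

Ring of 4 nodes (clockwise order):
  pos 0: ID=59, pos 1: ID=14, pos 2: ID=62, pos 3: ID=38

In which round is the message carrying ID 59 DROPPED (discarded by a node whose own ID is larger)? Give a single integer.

Round 1: pos1(id14) recv 59: fwd; pos2(id62) recv 14: drop; pos3(id38) recv 62: fwd; pos0(id59) recv 38: drop
Round 2: pos2(id62) recv 59: drop; pos0(id59) recv 62: fwd
Round 3: pos1(id14) recv 62: fwd
Round 4: pos2(id62) recv 62: ELECTED
Message ID 59 originates at pos 0; dropped at pos 2 in round 2

Answer: 2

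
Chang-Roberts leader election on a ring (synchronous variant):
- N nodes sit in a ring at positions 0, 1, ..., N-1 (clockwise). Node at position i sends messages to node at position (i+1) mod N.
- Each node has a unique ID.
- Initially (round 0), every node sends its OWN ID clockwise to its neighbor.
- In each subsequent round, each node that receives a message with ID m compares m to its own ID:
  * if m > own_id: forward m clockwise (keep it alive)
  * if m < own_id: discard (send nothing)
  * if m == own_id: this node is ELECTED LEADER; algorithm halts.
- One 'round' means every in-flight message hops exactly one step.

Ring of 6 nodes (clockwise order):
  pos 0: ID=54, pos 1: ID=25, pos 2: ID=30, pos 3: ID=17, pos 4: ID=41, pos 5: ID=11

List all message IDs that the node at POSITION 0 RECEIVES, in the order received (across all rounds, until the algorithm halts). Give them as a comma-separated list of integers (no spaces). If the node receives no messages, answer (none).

Round 1: pos1(id25) recv 54: fwd; pos2(id30) recv 25: drop; pos3(id17) recv 30: fwd; pos4(id41) recv 17: drop; pos5(id11) recv 41: fwd; pos0(id54) recv 11: drop
Round 2: pos2(id30) recv 54: fwd; pos4(id41) recv 30: drop; pos0(id54) recv 41: drop
Round 3: pos3(id17) recv 54: fwd
Round 4: pos4(id41) recv 54: fwd
Round 5: pos5(id11) recv 54: fwd
Round 6: pos0(id54) recv 54: ELECTED

Answer: 11,41,54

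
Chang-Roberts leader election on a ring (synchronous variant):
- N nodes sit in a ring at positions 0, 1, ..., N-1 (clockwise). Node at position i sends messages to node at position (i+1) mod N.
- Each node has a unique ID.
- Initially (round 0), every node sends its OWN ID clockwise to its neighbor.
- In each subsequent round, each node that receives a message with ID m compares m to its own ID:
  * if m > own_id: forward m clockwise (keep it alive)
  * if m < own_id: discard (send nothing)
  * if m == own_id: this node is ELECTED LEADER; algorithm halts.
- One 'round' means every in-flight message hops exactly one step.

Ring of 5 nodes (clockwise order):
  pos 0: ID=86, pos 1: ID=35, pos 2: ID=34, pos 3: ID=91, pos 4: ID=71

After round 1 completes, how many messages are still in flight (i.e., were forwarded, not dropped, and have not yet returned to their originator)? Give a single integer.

Round 1: pos1(id35) recv 86: fwd; pos2(id34) recv 35: fwd; pos3(id91) recv 34: drop; pos4(id71) recv 91: fwd; pos0(id86) recv 71: drop
After round 1: 3 messages still in flight

Answer: 3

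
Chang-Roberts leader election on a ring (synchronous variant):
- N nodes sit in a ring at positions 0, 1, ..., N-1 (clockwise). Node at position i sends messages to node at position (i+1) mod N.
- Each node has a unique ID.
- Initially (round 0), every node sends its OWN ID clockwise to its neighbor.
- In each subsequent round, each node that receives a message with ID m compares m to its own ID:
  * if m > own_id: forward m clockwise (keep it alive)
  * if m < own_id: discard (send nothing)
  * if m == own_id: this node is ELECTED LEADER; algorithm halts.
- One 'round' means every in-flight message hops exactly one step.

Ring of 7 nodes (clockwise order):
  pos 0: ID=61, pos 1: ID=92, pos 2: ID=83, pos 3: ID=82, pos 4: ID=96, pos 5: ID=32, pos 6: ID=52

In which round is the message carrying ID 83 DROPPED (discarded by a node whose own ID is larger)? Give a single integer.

Round 1: pos1(id92) recv 61: drop; pos2(id83) recv 92: fwd; pos3(id82) recv 83: fwd; pos4(id96) recv 82: drop; pos5(id32) recv 96: fwd; pos6(id52) recv 32: drop; pos0(id61) recv 52: drop
Round 2: pos3(id82) recv 92: fwd; pos4(id96) recv 83: drop; pos6(id52) recv 96: fwd
Round 3: pos4(id96) recv 92: drop; pos0(id61) recv 96: fwd
Round 4: pos1(id92) recv 96: fwd
Round 5: pos2(id83) recv 96: fwd
Round 6: pos3(id82) recv 96: fwd
Round 7: pos4(id96) recv 96: ELECTED
Message ID 83 originates at pos 2; dropped at pos 4 in round 2

Answer: 2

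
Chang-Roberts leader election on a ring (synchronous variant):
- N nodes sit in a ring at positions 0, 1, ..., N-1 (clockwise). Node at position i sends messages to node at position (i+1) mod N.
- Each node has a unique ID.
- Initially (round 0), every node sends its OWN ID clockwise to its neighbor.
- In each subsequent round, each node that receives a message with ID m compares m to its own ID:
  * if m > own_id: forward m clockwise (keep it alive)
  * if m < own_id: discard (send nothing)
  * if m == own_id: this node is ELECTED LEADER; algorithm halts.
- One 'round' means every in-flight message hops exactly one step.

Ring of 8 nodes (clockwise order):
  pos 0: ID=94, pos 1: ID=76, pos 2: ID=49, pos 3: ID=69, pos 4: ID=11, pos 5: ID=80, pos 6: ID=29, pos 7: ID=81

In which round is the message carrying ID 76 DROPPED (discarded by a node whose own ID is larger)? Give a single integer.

Answer: 4

Derivation:
Round 1: pos1(id76) recv 94: fwd; pos2(id49) recv 76: fwd; pos3(id69) recv 49: drop; pos4(id11) recv 69: fwd; pos5(id80) recv 11: drop; pos6(id29) recv 80: fwd; pos7(id81) recv 29: drop; pos0(id94) recv 81: drop
Round 2: pos2(id49) recv 94: fwd; pos3(id69) recv 76: fwd; pos5(id80) recv 69: drop; pos7(id81) recv 80: drop
Round 3: pos3(id69) recv 94: fwd; pos4(id11) recv 76: fwd
Round 4: pos4(id11) recv 94: fwd; pos5(id80) recv 76: drop
Round 5: pos5(id80) recv 94: fwd
Round 6: pos6(id29) recv 94: fwd
Round 7: pos7(id81) recv 94: fwd
Round 8: pos0(id94) recv 94: ELECTED
Message ID 76 originates at pos 1; dropped at pos 5 in round 4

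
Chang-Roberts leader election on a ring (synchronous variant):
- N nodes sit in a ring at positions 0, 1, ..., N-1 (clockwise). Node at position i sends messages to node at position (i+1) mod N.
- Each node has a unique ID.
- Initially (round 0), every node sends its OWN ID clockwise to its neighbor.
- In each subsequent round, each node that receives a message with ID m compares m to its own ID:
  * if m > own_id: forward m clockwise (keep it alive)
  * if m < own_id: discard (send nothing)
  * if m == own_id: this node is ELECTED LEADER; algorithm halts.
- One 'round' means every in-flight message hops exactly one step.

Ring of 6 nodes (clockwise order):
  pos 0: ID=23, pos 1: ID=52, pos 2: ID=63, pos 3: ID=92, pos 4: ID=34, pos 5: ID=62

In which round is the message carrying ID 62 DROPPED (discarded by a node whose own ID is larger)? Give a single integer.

Round 1: pos1(id52) recv 23: drop; pos2(id63) recv 52: drop; pos3(id92) recv 63: drop; pos4(id34) recv 92: fwd; pos5(id62) recv 34: drop; pos0(id23) recv 62: fwd
Round 2: pos5(id62) recv 92: fwd; pos1(id52) recv 62: fwd
Round 3: pos0(id23) recv 92: fwd; pos2(id63) recv 62: drop
Round 4: pos1(id52) recv 92: fwd
Round 5: pos2(id63) recv 92: fwd
Round 6: pos3(id92) recv 92: ELECTED
Message ID 62 originates at pos 5; dropped at pos 2 in round 3

Answer: 3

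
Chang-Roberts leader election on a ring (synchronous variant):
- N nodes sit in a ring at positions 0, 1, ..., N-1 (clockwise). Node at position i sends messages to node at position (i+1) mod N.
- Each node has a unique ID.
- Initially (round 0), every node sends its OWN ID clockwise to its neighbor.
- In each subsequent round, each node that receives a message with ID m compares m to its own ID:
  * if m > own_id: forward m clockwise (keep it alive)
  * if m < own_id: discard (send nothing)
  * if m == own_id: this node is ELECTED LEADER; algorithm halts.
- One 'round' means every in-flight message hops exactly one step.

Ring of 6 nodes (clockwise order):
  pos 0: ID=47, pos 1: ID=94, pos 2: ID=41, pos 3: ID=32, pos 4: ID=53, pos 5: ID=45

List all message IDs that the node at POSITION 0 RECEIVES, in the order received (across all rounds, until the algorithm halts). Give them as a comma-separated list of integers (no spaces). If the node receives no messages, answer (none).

Answer: 45,53,94

Derivation:
Round 1: pos1(id94) recv 47: drop; pos2(id41) recv 94: fwd; pos3(id32) recv 41: fwd; pos4(id53) recv 32: drop; pos5(id45) recv 53: fwd; pos0(id47) recv 45: drop
Round 2: pos3(id32) recv 94: fwd; pos4(id53) recv 41: drop; pos0(id47) recv 53: fwd
Round 3: pos4(id53) recv 94: fwd; pos1(id94) recv 53: drop
Round 4: pos5(id45) recv 94: fwd
Round 5: pos0(id47) recv 94: fwd
Round 6: pos1(id94) recv 94: ELECTED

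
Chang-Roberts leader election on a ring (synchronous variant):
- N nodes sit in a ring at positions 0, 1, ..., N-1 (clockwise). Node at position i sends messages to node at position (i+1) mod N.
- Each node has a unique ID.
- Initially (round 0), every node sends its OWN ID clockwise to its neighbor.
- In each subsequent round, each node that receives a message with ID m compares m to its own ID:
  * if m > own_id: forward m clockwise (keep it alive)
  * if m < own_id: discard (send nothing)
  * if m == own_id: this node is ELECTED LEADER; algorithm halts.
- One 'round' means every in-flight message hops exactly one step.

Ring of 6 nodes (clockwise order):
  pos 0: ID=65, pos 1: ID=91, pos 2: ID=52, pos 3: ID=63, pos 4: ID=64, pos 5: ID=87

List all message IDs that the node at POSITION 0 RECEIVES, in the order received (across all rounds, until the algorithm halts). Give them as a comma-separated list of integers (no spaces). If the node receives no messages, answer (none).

Answer: 87,91

Derivation:
Round 1: pos1(id91) recv 65: drop; pos2(id52) recv 91: fwd; pos3(id63) recv 52: drop; pos4(id64) recv 63: drop; pos5(id87) recv 64: drop; pos0(id65) recv 87: fwd
Round 2: pos3(id63) recv 91: fwd; pos1(id91) recv 87: drop
Round 3: pos4(id64) recv 91: fwd
Round 4: pos5(id87) recv 91: fwd
Round 5: pos0(id65) recv 91: fwd
Round 6: pos1(id91) recv 91: ELECTED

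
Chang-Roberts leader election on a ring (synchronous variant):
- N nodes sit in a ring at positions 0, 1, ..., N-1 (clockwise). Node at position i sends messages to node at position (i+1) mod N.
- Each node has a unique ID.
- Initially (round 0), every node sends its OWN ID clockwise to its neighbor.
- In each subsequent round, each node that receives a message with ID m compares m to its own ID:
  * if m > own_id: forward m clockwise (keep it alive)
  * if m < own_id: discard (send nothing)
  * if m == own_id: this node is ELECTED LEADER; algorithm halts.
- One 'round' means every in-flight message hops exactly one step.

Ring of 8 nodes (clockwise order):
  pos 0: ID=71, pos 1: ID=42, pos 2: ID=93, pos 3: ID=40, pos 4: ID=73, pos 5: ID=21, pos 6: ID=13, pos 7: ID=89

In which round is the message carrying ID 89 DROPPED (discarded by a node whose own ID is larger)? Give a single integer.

Answer: 3

Derivation:
Round 1: pos1(id42) recv 71: fwd; pos2(id93) recv 42: drop; pos3(id40) recv 93: fwd; pos4(id73) recv 40: drop; pos5(id21) recv 73: fwd; pos6(id13) recv 21: fwd; pos7(id89) recv 13: drop; pos0(id71) recv 89: fwd
Round 2: pos2(id93) recv 71: drop; pos4(id73) recv 93: fwd; pos6(id13) recv 73: fwd; pos7(id89) recv 21: drop; pos1(id42) recv 89: fwd
Round 3: pos5(id21) recv 93: fwd; pos7(id89) recv 73: drop; pos2(id93) recv 89: drop
Round 4: pos6(id13) recv 93: fwd
Round 5: pos7(id89) recv 93: fwd
Round 6: pos0(id71) recv 93: fwd
Round 7: pos1(id42) recv 93: fwd
Round 8: pos2(id93) recv 93: ELECTED
Message ID 89 originates at pos 7; dropped at pos 2 in round 3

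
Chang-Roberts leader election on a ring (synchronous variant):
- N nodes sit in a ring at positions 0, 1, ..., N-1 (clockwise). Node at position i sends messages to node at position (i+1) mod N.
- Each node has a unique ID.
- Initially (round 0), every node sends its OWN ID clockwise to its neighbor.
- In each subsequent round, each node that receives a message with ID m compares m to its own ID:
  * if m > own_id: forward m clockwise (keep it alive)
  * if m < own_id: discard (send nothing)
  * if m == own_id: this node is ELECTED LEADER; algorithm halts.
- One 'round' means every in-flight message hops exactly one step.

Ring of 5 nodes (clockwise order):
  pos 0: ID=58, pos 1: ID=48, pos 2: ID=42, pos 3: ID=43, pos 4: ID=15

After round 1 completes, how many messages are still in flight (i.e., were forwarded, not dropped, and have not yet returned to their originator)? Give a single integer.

Answer: 3

Derivation:
Round 1: pos1(id48) recv 58: fwd; pos2(id42) recv 48: fwd; pos3(id43) recv 42: drop; pos4(id15) recv 43: fwd; pos0(id58) recv 15: drop
After round 1: 3 messages still in flight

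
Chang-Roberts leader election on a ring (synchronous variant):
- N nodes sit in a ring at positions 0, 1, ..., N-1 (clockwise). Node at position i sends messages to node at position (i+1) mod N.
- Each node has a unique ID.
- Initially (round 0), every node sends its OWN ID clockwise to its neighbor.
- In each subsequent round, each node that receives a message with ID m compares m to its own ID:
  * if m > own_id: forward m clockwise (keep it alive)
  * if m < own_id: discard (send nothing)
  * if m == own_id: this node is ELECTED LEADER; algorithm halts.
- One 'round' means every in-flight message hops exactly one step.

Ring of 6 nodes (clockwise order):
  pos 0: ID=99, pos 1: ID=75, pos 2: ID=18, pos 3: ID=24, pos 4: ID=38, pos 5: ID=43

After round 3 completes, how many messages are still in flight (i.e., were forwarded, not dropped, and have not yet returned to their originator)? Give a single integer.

Answer: 2

Derivation:
Round 1: pos1(id75) recv 99: fwd; pos2(id18) recv 75: fwd; pos3(id24) recv 18: drop; pos4(id38) recv 24: drop; pos5(id43) recv 38: drop; pos0(id99) recv 43: drop
Round 2: pos2(id18) recv 99: fwd; pos3(id24) recv 75: fwd
Round 3: pos3(id24) recv 99: fwd; pos4(id38) recv 75: fwd
After round 3: 2 messages still in flight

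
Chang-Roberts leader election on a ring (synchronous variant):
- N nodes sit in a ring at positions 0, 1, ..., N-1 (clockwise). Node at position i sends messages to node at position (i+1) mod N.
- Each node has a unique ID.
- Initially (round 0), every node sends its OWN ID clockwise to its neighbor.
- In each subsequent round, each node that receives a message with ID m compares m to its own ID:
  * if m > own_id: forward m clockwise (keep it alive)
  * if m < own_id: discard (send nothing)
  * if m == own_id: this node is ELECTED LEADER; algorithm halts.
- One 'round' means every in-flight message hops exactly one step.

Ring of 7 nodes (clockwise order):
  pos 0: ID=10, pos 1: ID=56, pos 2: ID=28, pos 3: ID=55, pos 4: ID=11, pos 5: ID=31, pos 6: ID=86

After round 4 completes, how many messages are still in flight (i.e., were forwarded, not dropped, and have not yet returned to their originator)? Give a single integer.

Answer: 2

Derivation:
Round 1: pos1(id56) recv 10: drop; pos2(id28) recv 56: fwd; pos3(id55) recv 28: drop; pos4(id11) recv 55: fwd; pos5(id31) recv 11: drop; pos6(id86) recv 31: drop; pos0(id10) recv 86: fwd
Round 2: pos3(id55) recv 56: fwd; pos5(id31) recv 55: fwd; pos1(id56) recv 86: fwd
Round 3: pos4(id11) recv 56: fwd; pos6(id86) recv 55: drop; pos2(id28) recv 86: fwd
Round 4: pos5(id31) recv 56: fwd; pos3(id55) recv 86: fwd
After round 4: 2 messages still in flight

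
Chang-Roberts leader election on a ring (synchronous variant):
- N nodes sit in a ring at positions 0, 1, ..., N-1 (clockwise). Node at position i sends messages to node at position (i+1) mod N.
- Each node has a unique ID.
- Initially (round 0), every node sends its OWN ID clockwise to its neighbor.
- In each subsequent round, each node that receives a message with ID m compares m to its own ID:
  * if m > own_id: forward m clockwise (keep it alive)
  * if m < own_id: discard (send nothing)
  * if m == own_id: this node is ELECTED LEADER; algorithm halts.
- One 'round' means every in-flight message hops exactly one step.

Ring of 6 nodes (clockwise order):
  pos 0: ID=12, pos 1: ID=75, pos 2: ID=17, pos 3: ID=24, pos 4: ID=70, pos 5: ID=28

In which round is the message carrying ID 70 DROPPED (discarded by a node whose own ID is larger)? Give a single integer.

Answer: 3

Derivation:
Round 1: pos1(id75) recv 12: drop; pos2(id17) recv 75: fwd; pos3(id24) recv 17: drop; pos4(id70) recv 24: drop; pos5(id28) recv 70: fwd; pos0(id12) recv 28: fwd
Round 2: pos3(id24) recv 75: fwd; pos0(id12) recv 70: fwd; pos1(id75) recv 28: drop
Round 3: pos4(id70) recv 75: fwd; pos1(id75) recv 70: drop
Round 4: pos5(id28) recv 75: fwd
Round 5: pos0(id12) recv 75: fwd
Round 6: pos1(id75) recv 75: ELECTED
Message ID 70 originates at pos 4; dropped at pos 1 in round 3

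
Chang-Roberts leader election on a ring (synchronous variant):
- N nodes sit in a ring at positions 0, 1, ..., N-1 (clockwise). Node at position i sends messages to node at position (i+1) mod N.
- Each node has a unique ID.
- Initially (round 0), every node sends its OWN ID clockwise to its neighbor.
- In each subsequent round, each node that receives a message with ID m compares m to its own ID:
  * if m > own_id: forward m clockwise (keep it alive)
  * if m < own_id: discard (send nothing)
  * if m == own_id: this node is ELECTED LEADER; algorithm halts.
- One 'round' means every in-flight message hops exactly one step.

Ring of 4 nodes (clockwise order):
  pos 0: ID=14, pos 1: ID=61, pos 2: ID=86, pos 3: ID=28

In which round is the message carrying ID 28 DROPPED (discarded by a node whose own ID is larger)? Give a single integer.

Answer: 2

Derivation:
Round 1: pos1(id61) recv 14: drop; pos2(id86) recv 61: drop; pos3(id28) recv 86: fwd; pos0(id14) recv 28: fwd
Round 2: pos0(id14) recv 86: fwd; pos1(id61) recv 28: drop
Round 3: pos1(id61) recv 86: fwd
Round 4: pos2(id86) recv 86: ELECTED
Message ID 28 originates at pos 3; dropped at pos 1 in round 2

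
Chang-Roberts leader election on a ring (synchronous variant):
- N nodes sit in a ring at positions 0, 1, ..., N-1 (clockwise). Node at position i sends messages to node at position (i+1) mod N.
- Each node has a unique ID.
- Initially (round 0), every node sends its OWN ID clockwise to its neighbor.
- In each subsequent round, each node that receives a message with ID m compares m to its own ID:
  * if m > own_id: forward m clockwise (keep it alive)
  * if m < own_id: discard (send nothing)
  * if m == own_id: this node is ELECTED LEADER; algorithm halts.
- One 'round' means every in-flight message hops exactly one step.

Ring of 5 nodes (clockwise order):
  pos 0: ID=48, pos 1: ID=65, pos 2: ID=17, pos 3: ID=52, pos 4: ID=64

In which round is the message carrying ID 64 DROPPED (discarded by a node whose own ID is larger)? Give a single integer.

Round 1: pos1(id65) recv 48: drop; pos2(id17) recv 65: fwd; pos3(id52) recv 17: drop; pos4(id64) recv 52: drop; pos0(id48) recv 64: fwd
Round 2: pos3(id52) recv 65: fwd; pos1(id65) recv 64: drop
Round 3: pos4(id64) recv 65: fwd
Round 4: pos0(id48) recv 65: fwd
Round 5: pos1(id65) recv 65: ELECTED
Message ID 64 originates at pos 4; dropped at pos 1 in round 2

Answer: 2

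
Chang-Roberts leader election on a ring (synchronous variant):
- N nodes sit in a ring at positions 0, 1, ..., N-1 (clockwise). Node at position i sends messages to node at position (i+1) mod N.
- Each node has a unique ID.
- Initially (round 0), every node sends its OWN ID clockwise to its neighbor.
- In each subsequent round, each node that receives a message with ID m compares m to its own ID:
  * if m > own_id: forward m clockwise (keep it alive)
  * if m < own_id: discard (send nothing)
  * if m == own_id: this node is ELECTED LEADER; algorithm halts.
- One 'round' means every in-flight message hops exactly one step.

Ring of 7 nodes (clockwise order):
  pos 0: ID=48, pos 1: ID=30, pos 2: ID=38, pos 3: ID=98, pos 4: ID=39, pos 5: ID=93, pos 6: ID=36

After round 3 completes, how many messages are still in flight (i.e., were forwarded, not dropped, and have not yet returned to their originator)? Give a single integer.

Round 1: pos1(id30) recv 48: fwd; pos2(id38) recv 30: drop; pos3(id98) recv 38: drop; pos4(id39) recv 98: fwd; pos5(id93) recv 39: drop; pos6(id36) recv 93: fwd; pos0(id48) recv 36: drop
Round 2: pos2(id38) recv 48: fwd; pos5(id93) recv 98: fwd; pos0(id48) recv 93: fwd
Round 3: pos3(id98) recv 48: drop; pos6(id36) recv 98: fwd; pos1(id30) recv 93: fwd
After round 3: 2 messages still in flight

Answer: 2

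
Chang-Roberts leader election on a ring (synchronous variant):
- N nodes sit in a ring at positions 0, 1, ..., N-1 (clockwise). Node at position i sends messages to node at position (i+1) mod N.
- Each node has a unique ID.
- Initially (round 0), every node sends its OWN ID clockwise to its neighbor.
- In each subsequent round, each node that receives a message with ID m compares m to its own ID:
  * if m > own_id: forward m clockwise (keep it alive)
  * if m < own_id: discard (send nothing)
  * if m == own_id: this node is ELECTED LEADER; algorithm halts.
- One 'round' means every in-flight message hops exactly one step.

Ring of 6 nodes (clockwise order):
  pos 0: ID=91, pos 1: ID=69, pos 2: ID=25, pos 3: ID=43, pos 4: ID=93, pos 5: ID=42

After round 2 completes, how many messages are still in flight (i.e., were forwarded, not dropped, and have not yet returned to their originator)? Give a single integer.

Answer: 3

Derivation:
Round 1: pos1(id69) recv 91: fwd; pos2(id25) recv 69: fwd; pos3(id43) recv 25: drop; pos4(id93) recv 43: drop; pos5(id42) recv 93: fwd; pos0(id91) recv 42: drop
Round 2: pos2(id25) recv 91: fwd; pos3(id43) recv 69: fwd; pos0(id91) recv 93: fwd
After round 2: 3 messages still in flight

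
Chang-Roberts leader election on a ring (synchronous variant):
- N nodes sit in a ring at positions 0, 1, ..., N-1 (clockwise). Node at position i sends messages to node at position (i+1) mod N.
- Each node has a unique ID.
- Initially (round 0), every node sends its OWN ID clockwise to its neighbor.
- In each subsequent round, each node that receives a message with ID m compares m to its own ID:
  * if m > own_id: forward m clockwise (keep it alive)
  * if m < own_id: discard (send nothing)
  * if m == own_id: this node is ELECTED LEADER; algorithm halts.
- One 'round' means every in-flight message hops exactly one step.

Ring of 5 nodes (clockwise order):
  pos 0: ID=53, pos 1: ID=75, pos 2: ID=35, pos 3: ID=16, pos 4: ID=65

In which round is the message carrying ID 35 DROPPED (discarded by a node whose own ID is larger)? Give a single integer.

Round 1: pos1(id75) recv 53: drop; pos2(id35) recv 75: fwd; pos3(id16) recv 35: fwd; pos4(id65) recv 16: drop; pos0(id53) recv 65: fwd
Round 2: pos3(id16) recv 75: fwd; pos4(id65) recv 35: drop; pos1(id75) recv 65: drop
Round 3: pos4(id65) recv 75: fwd
Round 4: pos0(id53) recv 75: fwd
Round 5: pos1(id75) recv 75: ELECTED
Message ID 35 originates at pos 2; dropped at pos 4 in round 2

Answer: 2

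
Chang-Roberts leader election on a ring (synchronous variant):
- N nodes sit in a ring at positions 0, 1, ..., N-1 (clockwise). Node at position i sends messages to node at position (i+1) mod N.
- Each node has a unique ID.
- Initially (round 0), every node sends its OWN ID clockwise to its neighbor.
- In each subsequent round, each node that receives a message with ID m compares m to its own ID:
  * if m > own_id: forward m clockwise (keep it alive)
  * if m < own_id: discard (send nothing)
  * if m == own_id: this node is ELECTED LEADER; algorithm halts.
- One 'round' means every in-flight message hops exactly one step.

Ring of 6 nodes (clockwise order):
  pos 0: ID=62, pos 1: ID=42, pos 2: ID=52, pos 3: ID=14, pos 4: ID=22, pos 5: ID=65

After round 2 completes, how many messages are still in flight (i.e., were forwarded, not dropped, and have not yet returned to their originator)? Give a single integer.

Answer: 3

Derivation:
Round 1: pos1(id42) recv 62: fwd; pos2(id52) recv 42: drop; pos3(id14) recv 52: fwd; pos4(id22) recv 14: drop; pos5(id65) recv 22: drop; pos0(id62) recv 65: fwd
Round 2: pos2(id52) recv 62: fwd; pos4(id22) recv 52: fwd; pos1(id42) recv 65: fwd
After round 2: 3 messages still in flight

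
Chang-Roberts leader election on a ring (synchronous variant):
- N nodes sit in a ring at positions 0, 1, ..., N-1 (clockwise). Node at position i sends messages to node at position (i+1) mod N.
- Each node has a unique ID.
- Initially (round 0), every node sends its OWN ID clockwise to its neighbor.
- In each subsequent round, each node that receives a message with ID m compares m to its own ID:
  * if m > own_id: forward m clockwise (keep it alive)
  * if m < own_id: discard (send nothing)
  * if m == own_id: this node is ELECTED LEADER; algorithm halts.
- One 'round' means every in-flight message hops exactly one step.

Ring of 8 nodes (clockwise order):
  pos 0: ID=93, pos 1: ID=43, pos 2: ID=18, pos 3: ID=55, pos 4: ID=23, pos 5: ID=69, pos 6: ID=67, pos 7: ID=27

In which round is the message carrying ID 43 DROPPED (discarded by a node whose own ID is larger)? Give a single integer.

Round 1: pos1(id43) recv 93: fwd; pos2(id18) recv 43: fwd; pos3(id55) recv 18: drop; pos4(id23) recv 55: fwd; pos5(id69) recv 23: drop; pos6(id67) recv 69: fwd; pos7(id27) recv 67: fwd; pos0(id93) recv 27: drop
Round 2: pos2(id18) recv 93: fwd; pos3(id55) recv 43: drop; pos5(id69) recv 55: drop; pos7(id27) recv 69: fwd; pos0(id93) recv 67: drop
Round 3: pos3(id55) recv 93: fwd; pos0(id93) recv 69: drop
Round 4: pos4(id23) recv 93: fwd
Round 5: pos5(id69) recv 93: fwd
Round 6: pos6(id67) recv 93: fwd
Round 7: pos7(id27) recv 93: fwd
Round 8: pos0(id93) recv 93: ELECTED
Message ID 43 originates at pos 1; dropped at pos 3 in round 2

Answer: 2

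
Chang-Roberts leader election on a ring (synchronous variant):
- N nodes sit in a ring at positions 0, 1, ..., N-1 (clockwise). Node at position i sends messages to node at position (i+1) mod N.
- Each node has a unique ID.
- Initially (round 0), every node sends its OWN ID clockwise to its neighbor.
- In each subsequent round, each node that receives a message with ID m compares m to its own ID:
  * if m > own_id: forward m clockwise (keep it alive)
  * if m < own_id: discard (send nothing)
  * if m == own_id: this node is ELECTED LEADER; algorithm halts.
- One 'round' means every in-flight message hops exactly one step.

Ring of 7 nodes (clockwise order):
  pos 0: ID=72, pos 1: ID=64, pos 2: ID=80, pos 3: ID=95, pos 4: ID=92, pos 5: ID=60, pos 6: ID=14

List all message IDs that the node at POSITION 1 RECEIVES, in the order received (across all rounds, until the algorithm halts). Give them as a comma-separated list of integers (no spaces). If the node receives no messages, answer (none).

Answer: 72,92,95

Derivation:
Round 1: pos1(id64) recv 72: fwd; pos2(id80) recv 64: drop; pos3(id95) recv 80: drop; pos4(id92) recv 95: fwd; pos5(id60) recv 92: fwd; pos6(id14) recv 60: fwd; pos0(id72) recv 14: drop
Round 2: pos2(id80) recv 72: drop; pos5(id60) recv 95: fwd; pos6(id14) recv 92: fwd; pos0(id72) recv 60: drop
Round 3: pos6(id14) recv 95: fwd; pos0(id72) recv 92: fwd
Round 4: pos0(id72) recv 95: fwd; pos1(id64) recv 92: fwd
Round 5: pos1(id64) recv 95: fwd; pos2(id80) recv 92: fwd
Round 6: pos2(id80) recv 95: fwd; pos3(id95) recv 92: drop
Round 7: pos3(id95) recv 95: ELECTED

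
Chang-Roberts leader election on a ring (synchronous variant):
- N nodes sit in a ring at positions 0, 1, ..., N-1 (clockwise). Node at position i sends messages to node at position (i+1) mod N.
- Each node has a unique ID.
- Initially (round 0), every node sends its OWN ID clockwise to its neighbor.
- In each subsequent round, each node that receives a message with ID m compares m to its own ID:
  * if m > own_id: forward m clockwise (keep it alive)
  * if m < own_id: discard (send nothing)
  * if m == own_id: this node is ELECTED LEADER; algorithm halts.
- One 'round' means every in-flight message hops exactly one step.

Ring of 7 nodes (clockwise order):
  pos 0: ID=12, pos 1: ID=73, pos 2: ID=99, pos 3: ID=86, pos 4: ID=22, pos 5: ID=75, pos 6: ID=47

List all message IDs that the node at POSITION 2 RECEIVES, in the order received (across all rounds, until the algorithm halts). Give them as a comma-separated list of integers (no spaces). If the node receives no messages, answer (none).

Answer: 73,75,86,99

Derivation:
Round 1: pos1(id73) recv 12: drop; pos2(id99) recv 73: drop; pos3(id86) recv 99: fwd; pos4(id22) recv 86: fwd; pos5(id75) recv 22: drop; pos6(id47) recv 75: fwd; pos0(id12) recv 47: fwd
Round 2: pos4(id22) recv 99: fwd; pos5(id75) recv 86: fwd; pos0(id12) recv 75: fwd; pos1(id73) recv 47: drop
Round 3: pos5(id75) recv 99: fwd; pos6(id47) recv 86: fwd; pos1(id73) recv 75: fwd
Round 4: pos6(id47) recv 99: fwd; pos0(id12) recv 86: fwd; pos2(id99) recv 75: drop
Round 5: pos0(id12) recv 99: fwd; pos1(id73) recv 86: fwd
Round 6: pos1(id73) recv 99: fwd; pos2(id99) recv 86: drop
Round 7: pos2(id99) recv 99: ELECTED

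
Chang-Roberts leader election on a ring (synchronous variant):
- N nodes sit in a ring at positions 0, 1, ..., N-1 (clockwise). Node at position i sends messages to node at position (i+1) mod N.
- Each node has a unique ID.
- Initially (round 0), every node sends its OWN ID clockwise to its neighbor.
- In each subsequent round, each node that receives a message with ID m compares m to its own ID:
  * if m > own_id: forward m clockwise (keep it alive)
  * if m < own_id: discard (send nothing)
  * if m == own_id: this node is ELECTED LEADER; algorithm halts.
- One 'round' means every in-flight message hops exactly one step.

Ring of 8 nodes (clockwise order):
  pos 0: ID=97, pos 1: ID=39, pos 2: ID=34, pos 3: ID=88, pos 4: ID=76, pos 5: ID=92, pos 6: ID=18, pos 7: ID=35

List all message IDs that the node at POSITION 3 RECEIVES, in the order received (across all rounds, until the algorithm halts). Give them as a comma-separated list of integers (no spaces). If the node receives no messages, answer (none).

Answer: 34,39,97

Derivation:
Round 1: pos1(id39) recv 97: fwd; pos2(id34) recv 39: fwd; pos3(id88) recv 34: drop; pos4(id76) recv 88: fwd; pos5(id92) recv 76: drop; pos6(id18) recv 92: fwd; pos7(id35) recv 18: drop; pos0(id97) recv 35: drop
Round 2: pos2(id34) recv 97: fwd; pos3(id88) recv 39: drop; pos5(id92) recv 88: drop; pos7(id35) recv 92: fwd
Round 3: pos3(id88) recv 97: fwd; pos0(id97) recv 92: drop
Round 4: pos4(id76) recv 97: fwd
Round 5: pos5(id92) recv 97: fwd
Round 6: pos6(id18) recv 97: fwd
Round 7: pos7(id35) recv 97: fwd
Round 8: pos0(id97) recv 97: ELECTED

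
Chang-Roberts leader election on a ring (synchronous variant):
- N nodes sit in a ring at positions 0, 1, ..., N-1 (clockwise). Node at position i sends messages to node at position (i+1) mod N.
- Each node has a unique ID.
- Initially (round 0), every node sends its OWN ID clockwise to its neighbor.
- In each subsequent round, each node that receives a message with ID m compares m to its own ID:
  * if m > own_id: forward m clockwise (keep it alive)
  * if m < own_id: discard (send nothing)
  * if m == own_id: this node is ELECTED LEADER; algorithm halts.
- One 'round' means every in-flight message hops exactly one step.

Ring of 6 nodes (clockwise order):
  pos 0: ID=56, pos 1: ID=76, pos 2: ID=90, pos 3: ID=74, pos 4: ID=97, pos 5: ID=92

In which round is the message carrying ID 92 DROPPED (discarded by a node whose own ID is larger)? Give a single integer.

Answer: 5

Derivation:
Round 1: pos1(id76) recv 56: drop; pos2(id90) recv 76: drop; pos3(id74) recv 90: fwd; pos4(id97) recv 74: drop; pos5(id92) recv 97: fwd; pos0(id56) recv 92: fwd
Round 2: pos4(id97) recv 90: drop; pos0(id56) recv 97: fwd; pos1(id76) recv 92: fwd
Round 3: pos1(id76) recv 97: fwd; pos2(id90) recv 92: fwd
Round 4: pos2(id90) recv 97: fwd; pos3(id74) recv 92: fwd
Round 5: pos3(id74) recv 97: fwd; pos4(id97) recv 92: drop
Round 6: pos4(id97) recv 97: ELECTED
Message ID 92 originates at pos 5; dropped at pos 4 in round 5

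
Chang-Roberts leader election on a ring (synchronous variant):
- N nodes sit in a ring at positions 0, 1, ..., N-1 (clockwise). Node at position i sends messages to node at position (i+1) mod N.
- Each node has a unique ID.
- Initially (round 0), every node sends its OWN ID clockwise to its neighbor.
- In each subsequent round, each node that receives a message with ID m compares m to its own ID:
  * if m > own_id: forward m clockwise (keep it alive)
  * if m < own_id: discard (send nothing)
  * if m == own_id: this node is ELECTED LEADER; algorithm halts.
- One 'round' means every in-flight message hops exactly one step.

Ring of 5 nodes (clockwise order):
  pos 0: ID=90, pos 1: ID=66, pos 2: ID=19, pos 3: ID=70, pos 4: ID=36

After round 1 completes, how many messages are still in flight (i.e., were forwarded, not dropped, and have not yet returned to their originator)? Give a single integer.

Round 1: pos1(id66) recv 90: fwd; pos2(id19) recv 66: fwd; pos3(id70) recv 19: drop; pos4(id36) recv 70: fwd; pos0(id90) recv 36: drop
After round 1: 3 messages still in flight

Answer: 3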